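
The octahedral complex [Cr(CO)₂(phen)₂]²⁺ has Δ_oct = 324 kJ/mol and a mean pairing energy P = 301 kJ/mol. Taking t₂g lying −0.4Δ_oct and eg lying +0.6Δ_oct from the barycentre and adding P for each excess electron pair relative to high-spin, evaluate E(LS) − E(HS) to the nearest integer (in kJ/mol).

-23

Ligand charges: 2×(+0) from CO and 2×(+0) from phen sum to +0; with overall charge +2, Cr is +2.
Cr sits in group 6; removing 2 electrons leaves Cr²⁺ with 6 − 2 = 4 d electrons.
High-spin: t₂g³ eg¹, CFSE = -0.6Δ_oct = -194 kJ/mol.
Low-spin: t₂g⁴ eg⁰, orbital CFSE = -1.6Δ_oct = -518 kJ/mol; plus 1 excess pair × P = +301 kJ/mol; total -217 kJ/mol.
E(LS) − E(HS) = -217 − (-194) = -23 kJ/mol.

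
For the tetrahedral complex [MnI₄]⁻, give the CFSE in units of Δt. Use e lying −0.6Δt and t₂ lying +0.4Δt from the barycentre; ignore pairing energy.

-0.4 Δt

Each I⁻ contributes -1; 4 × (-1) = -4. With overall charge -1, Mn is in the +3 oxidation state.
Mn sits in group 7; removing 3 electrons leaves Mn³⁺ with 7 − 3 = 4 d electrons.
With tetrahedral geometry the complex is necessarily high-spin.
Configuration: e² t₂².
CFSE = 2(-0.6Δt) + 2(0.4Δt) = -1.2Δt + 0.8Δt = -0.4Δt.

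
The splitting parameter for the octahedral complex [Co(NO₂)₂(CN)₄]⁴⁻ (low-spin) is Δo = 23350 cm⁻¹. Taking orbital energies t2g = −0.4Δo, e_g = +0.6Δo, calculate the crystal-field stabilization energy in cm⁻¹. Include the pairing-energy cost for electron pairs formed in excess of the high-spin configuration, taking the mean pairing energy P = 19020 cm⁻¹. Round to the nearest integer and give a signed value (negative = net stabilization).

-23010

Ligand charges: 2×(-1) from NO₂⁻ and 4×(-1) from CN⁻ sum to -6; with overall charge -4, Co is +2.
Co²⁺: group 9, so d-count = 9 − 2 = 7.
The d⁷ electrons fill as t2g^6 e_g^1.
CFSE(orbital) = 6×(-0.4Δo) + 1×(0.6Δo) = -1.8Δo; with Δo = 23350 cm⁻¹ that is -42030 cm⁻¹.
Relative to high-spin t2g^5 e_g^2 (2 paired), the low-spin configuration has 1 additional pair, contributing +1 × 19020 = +19020 cm⁻¹.
Net CFSE = -42030 + 19020 = -23010 cm⁻¹.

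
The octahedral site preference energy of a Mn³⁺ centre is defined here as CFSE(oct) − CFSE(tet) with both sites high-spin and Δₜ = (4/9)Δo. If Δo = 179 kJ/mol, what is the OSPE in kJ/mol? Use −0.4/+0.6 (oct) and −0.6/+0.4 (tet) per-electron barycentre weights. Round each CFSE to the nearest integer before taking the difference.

Mn sits in group 7; removing 3 electrons leaves Mn³⁺ with 7 − 3 = 4 d electrons.
Octahedral (high-spin): t₂g³ eg¹, CFSE = 3(−0.4) + 1(+0.6) = -0.6Δo = -0.6 × 179 = -107 kJ/mol.
Tetrahedral e² t₂² gives -0.4Δₜ = -0.4 × (4/9) × 179 = -32 kJ/mol.
OSPE = CFSE(oct) − CFSE(tet) = -107 − (-32) = -75 kJ/mol.

-75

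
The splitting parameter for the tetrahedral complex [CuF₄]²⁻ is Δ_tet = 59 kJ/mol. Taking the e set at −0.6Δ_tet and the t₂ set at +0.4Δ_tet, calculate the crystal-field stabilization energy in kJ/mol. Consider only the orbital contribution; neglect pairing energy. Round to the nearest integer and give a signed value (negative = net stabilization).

Each F⁻ contributes -1; 4 × (-1) = -4. With overall charge -2, Cu is in the +2 oxidation state.
Group 11 minus oxidation state +2 gives a d⁹ configuration for Cu²⁺.
Tetrahedral fields are weak (Δₜ ≈ 4/9 Δₒ), so electrons fill high-spin.
Configuration: e⁴ t₂⁵.
Orbital CFSE = 4(-0.6) + 5(0.4) = -0.4Δ_tet = -0.4 × 59 = -24 kJ/mol.

-24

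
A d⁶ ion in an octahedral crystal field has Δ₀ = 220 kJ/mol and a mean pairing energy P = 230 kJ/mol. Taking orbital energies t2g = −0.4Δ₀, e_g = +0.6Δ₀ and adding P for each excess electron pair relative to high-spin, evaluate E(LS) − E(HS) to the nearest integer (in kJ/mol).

In the high-spin limit (t2g^4 e_g^2) the orbital term is -0.4Δ₀ = -88 kJ/mol, with no excess pairing.
Low-spin t2g^6 e_g^0 gives -2.4Δ₀ = -528 kJ/mol, but forming 2 extra pairs costs 2P = 460 kJ/mol, so E(LS) = -528 + 460 = -68 kJ/mol.
The difference is -68 − (-88) = 20 kJ/mol, so high-spin lies lower.

20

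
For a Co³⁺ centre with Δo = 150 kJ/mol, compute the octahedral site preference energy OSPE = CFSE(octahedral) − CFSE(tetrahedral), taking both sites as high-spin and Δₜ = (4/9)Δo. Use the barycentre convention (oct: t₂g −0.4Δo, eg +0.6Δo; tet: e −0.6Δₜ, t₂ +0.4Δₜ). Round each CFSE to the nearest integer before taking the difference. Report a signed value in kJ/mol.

-20

Group 9 minus oxidation state +3 gives a d⁶ configuration for Co³⁺.
In an octahedral site d⁶ (HS) is t2g^4 e_g^2, giving CFSE(oct) = -0.4Δo = -60 kJ/mol.
Tetrahedral: e^3 t2^3, CFSE = 3(−0.6) + 3(+0.4) = -0.6Δₜ = -0.6 × (4/9) × 150 = -40 kJ/mol.
Subtracting, OSPE = -60 − (-40) = -20 kJ/mol.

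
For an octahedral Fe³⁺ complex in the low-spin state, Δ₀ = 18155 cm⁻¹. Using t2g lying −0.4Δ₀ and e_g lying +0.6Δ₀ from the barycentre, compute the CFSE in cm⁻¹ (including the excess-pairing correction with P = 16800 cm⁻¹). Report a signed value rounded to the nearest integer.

Fe is in group 8, so Fe³⁺ is d⁵ (8 − 3 = 5).
Electron filling gives t2g^5 e_g^0.
CFSE(orbital) = 5×(-0.4Δ₀) + 0×(0.6Δ₀) = -2.0Δ₀; with Δ₀ = 18155 cm⁻¹ that is -36310 cm⁻¹.
Pairing penalty: 2 pairs vs 0 in the high-spin reference → 2 extra × P = 33600 cm⁻¹.
Overall CFSE = -36310 + 33600 = -2710 cm⁻¹.

-2710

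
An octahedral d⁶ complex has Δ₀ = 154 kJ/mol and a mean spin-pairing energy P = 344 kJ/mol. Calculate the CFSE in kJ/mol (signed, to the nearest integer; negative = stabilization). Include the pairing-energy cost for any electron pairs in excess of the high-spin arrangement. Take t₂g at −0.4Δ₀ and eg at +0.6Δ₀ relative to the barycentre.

With Δ₀ < P the complex is high-spin.
That gives t₂g⁴ eg².
Orbital CFSE = -0.4Δ₀ = -0.4 × 154 = -62 kJ/mol.
High-spin has no excess pairs, so no pairing correction applies.

-62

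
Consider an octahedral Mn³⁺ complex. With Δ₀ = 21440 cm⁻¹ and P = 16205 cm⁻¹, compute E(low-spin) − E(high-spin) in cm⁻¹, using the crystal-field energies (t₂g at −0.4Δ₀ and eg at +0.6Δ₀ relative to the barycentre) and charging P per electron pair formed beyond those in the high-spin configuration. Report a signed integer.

Mn sits in group 7; removing 3 electrons leaves Mn³⁺ with 7 − 3 = 4 d electrons.
High-spin d⁴ fills as t₂g³ eg¹ with CFSE 3(−0.4) + 1(+0.6) = -0.6Δ₀ = -12864 cm⁻¹.
For low-spin the configuration is t₂g⁴ eg⁰: orbital energy -1.6 × 21440 = -34304 cm⁻¹, and 1 additional pair relative to high-spin adds 16205 cm⁻¹, giving -18099 cm⁻¹.
Thus E(LS) − E(HS) = -5235 cm⁻¹.

-5235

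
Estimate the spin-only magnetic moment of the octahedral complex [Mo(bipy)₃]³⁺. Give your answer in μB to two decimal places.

3.87 μB

bipy is neutral, so the +3 overall charge sits on Mo: oxidation state +3.
Mo³⁺: group 6, so d-count = 6 − 3 = 3.
For octahedral d³ the high- and low-spin configurations coincide.
Configuration: t₂g³ eg⁰ → 3 unpaired electrons.
μ(spin-only) = √[3(3+2)] = √15 ≈ 3.87 μB.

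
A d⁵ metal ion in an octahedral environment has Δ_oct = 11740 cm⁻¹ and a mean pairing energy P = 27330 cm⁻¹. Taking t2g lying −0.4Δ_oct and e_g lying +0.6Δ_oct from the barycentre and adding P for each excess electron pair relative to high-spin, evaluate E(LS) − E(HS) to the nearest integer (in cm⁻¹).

31180

In the high-spin limit (t2g^3 e_g^2) the orbital term is 0.0Δ_oct = 0 cm⁻¹, with no excess pairing.
Low-spin: t2g^5 e_g^0, orbital CFSE = -2.0Δ_oct = -23480 cm⁻¹; plus 2 excess pairs × P = +54660 cm⁻¹; total 31180 cm⁻¹.
The difference is 31180 − (0) = 31180 cm⁻¹, so high-spin lies lower.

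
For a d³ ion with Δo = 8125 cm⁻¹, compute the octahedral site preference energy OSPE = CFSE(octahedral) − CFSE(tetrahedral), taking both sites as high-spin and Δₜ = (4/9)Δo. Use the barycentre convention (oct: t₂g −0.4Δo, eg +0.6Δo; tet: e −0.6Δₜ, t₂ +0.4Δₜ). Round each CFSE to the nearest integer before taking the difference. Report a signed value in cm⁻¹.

-6861

In an octahedral site d³ (HS) is t₂g³ eg⁰, giving CFSE(oct) = -1.2Δo = -9750 cm⁻¹.
In a tetrahedral site the filling is e² t₂¹: CFSE(tet) = -0.8Δₜ = -0.8 × (4/9)(8125) = -2889 cm⁻¹.
OSPE = -9750 − (-2889) = -6861 cm⁻¹.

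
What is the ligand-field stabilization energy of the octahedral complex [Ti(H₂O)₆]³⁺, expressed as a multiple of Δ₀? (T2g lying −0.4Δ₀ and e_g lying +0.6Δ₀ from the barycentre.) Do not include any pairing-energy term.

H₂O is neutral, so the +3 overall charge sits on Ti: oxidation state +3.
Ti is in group 4, so Ti³⁺ is d¹ (4 − 3 = 1).
Configuration: t2g^1 e_g^0.
CFSE = 1(-0.4Δ₀) + 0(0.6Δ₀) = -0.4Δ₀ + 0.0Δ₀ = -0.4Δ₀.

-0.4 Δ₀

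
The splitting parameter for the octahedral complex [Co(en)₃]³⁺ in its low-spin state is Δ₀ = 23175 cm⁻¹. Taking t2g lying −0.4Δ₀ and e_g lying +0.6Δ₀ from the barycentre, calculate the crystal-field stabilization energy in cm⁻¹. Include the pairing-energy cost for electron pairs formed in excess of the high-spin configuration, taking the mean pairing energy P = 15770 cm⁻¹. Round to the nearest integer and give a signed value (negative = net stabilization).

-24080

en is neutral, so the +3 overall charge sits on Co: oxidation state +3.
Co is in group 9, so Co³⁺ is d⁶ (9 − 3 = 6).
Electron filling gives t2g^6 e_g^0.
Orbital CFSE = 6(-0.4) + 0(0.6) = -2.4Δ₀ = -2.4 × 23175 = -55620 cm⁻¹.
Relative to high-spin t2g^4 e_g^2 (1 paired), the low-spin configuration has 2 additional pairs, contributing +2 × 15770 = +31540 cm⁻¹.
Overall CFSE = -55620 + 31540 = -24080 cm⁻¹.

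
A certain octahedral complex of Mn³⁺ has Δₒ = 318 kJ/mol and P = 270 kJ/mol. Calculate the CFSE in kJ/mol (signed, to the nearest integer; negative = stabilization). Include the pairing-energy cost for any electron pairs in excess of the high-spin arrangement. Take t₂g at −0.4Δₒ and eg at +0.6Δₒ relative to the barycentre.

-239

Group 7 minus oxidation state +3 gives a d⁴ configuration for Mn³⁺.
With Δₒ > P the complex is low-spin.
Configuration: t₂g⁴ eg⁰.
Orbital CFSE = -1.6Δₒ = -1.6 × 318 = -509 kJ/mol.
Excess pairs vs high-spin: 1 − 0 = 1; pairing cost = +270 kJ/mol.
Net CFSE = -509 + 270 = -239 kJ/mol.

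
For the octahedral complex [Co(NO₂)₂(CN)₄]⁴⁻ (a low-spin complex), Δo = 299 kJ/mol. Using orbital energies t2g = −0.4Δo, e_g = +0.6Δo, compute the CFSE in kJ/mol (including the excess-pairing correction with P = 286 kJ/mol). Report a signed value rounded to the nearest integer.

-252

Ligand charges: 2×(-1) from NO₂⁻ and 4×(-1) from CN⁻ sum to -6; with overall charge -4, Co is +2.
Co sits in group 9; removing 2 electrons leaves Co²⁺ with 9 − 2 = 7 d electrons.
The d⁷ electrons fill as t2g^6 e_g^1.
CFSE(orbital) = 6×(-0.4Δo) + 1×(0.6Δo) = -1.8Δo; with Δo = 299 kJ/mol that is -538 kJ/mol.
Relative to high-spin t2g^5 e_g^2 (2 paired), the low-spin configuration has 1 additional pair, contributing +1 × 286 = +286 kJ/mol.
Overall CFSE = -538 + 286 = -252 kJ/mol.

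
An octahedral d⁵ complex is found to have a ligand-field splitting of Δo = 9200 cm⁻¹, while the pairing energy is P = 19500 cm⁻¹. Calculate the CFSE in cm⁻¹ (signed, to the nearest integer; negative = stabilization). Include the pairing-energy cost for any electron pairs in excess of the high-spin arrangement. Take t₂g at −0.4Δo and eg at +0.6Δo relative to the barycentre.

0

Here Δo < P (9200 < 19500), so the high-spin state is favoured.
That gives t₂g³ eg².
Orbital CFSE = 0.0Δo = 0.0 × 9200 = 0 cm⁻¹.
High-spin has no excess pairs, so no pairing correction applies.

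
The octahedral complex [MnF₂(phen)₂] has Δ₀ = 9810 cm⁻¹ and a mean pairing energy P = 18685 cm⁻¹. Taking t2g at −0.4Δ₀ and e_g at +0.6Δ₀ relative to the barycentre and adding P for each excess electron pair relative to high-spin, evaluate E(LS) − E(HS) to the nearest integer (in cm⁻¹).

17750

Ligand charges: 2×(-1) from F⁻ and 2×(+0) from phen sum to -2; with overall charge +0, Mn is +2.
Mn sits in group 7; removing 2 electrons leaves Mn²⁺ with 7 − 2 = 5 d electrons.
High-spin d⁵ fills as t2g^3 e_g^2 with CFSE 3(−0.4) + 2(+0.6) = 0.0Δ₀ = 0 cm⁻¹.
For low-spin the configuration is t2g^5 e_g^0: orbital energy -2.0 × 9810 = -19620 cm⁻¹, and 2 additional pairs relative to high-spin add 37370 cm⁻¹, giving 17750 cm⁻¹.
The difference is 17750 − (0) = 17750 cm⁻¹, so high-spin lies lower.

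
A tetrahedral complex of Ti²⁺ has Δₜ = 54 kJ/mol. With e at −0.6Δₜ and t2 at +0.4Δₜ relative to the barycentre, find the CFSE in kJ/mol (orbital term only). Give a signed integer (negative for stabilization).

-65

Group 4 minus oxidation state +2 gives a d² configuration for Ti²⁺.
Tetrahedral splitting is small, so the complex is high-spin.
Configuration: e^2 t2^0.
Orbital CFSE = 2(-0.6) + 0(0.4) = -1.2Δₜ = -1.2 × 54 = -65 kJ/mol.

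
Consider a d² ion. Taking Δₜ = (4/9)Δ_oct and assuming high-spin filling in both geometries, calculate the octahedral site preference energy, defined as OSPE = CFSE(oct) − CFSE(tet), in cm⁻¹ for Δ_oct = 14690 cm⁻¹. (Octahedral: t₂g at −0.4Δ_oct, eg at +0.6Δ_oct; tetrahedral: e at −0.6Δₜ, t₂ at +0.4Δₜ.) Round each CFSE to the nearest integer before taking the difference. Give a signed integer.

In an octahedral site d² (HS) is t₂g² eg⁰, giving CFSE(oct) = -0.8Δ_oct = -11752 cm⁻¹.
Tetrahedral: e² t₂⁰, CFSE = 2(−0.6) + 0(+0.4) = -1.2Δₜ = -1.2 × (4/9) × 14690 = -7835 cm⁻¹.
OSPE = CFSE(oct) − CFSE(tet) = -11752 − (-7835) = -3917 cm⁻¹.

-3917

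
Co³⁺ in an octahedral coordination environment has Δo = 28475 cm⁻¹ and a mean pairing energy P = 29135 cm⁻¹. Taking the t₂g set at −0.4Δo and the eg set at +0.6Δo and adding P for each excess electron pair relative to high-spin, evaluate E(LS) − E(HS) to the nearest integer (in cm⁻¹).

Group 9 minus oxidation state +3 gives a d⁶ configuration for Co³⁺.
High-spin d⁶ fills as t₂g⁴ eg² with CFSE 4(−0.4) + 2(+0.6) = -0.4Δo = -11390 cm⁻¹.
Low-spin: t₂g⁶ eg⁰, orbital CFSE = -2.4Δo = -68340 cm⁻¹; plus 2 excess pairs × P = +58270 cm⁻¹; total -10070 cm⁻¹.
The difference is -10070 − (-11390) = 1320 cm⁻¹, so high-spin lies lower.

1320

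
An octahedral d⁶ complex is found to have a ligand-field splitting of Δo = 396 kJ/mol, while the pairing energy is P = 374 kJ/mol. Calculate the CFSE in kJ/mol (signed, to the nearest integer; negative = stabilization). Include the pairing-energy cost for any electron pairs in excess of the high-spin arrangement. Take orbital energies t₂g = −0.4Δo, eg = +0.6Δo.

Since Δo = 396 kJ/mol > P = 374 kJ/mol, the complex adopts the low-spin configuration.
Filling d⁶ accordingly: t₂g⁶ eg⁰.
Orbital CFSE = -2.4Δo = -2.4 × 396 = -950 kJ/mol.
Excess pairs vs high-spin: 3 − 1 = 2; pairing cost = +748 kJ/mol.
Net CFSE = -950 + 748 = -202 kJ/mol.

-202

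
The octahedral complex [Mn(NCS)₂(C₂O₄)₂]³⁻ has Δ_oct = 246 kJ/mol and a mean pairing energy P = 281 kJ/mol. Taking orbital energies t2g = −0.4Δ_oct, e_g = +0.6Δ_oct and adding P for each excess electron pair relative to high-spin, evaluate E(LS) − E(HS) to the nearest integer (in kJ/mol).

35

Ligand charges: 2×(-1) from NCS⁻ and 2×(-2) from C₂O₄²⁻ sum to -6; with overall charge -3, Mn is +3.
Mn³⁺: group 7, so d-count = 7 − 3 = 4.
High-spin d⁴ fills as t2g^3 e_g^1 with CFSE 3(−0.4) + 1(+0.6) = -0.6Δ_oct = -148 kJ/mol.
Low-spin: t2g^4 e_g^0, orbital CFSE = -1.6Δ_oct = -394 kJ/mol; plus 1 excess pair × P = +281 kJ/mol; total -113 kJ/mol.
The difference is -113 − (-148) = 35 kJ/mol, so high-spin lies lower.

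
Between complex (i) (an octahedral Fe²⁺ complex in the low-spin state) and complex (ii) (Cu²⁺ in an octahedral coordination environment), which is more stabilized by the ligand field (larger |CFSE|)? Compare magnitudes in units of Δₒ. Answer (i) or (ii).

(i)

(i): Fe is in group 8, so Fe²⁺ is d⁶ (8 − 2 = 6); t₂g⁶ eg⁰, CFSE = -2.4Δₒ.
(ii): Group 11 minus oxidation state +2 gives a d⁹ configuration for Cu²⁺; t2g^6 e_g^3, CFSE = -0.6Δₒ.
So (i) has the larger |CFSE|.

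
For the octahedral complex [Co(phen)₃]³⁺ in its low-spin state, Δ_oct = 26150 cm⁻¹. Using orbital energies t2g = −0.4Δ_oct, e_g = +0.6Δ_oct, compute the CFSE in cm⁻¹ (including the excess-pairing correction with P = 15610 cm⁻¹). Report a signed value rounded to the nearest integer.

-31540

phen is neutral, so the +3 overall charge sits on Co: oxidation state +3.
Group 9 minus oxidation state +3 gives a d⁶ configuration for Co³⁺.
Configuration: t2g^6 e_g^0.
CFSE(orbital) = 6×(-0.4Δ_oct) + 0×(0.6Δ_oct) = -2.4Δ_oct; with Δ_oct = 26150 cm⁻¹ that is -62760 cm⁻¹.
Pairing penalty: 3 pairs vs 1 in the high-spin reference → 2 extra × P = 31220 cm⁻¹.
Net CFSE = -62760 + 31220 = -31540 cm⁻¹.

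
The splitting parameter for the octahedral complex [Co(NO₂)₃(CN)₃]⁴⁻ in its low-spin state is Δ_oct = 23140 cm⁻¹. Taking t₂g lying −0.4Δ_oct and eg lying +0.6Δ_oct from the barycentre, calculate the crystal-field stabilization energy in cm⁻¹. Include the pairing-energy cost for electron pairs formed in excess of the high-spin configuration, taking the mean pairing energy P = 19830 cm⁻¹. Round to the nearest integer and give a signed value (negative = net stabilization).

-21822

Ligand charges: 3×(-1) from NO₂⁻ and 3×(-1) from CN⁻ sum to -6; with overall charge -4, Co is +2.
Group 9 minus oxidation state +2 gives a d⁷ configuration for Co²⁺.
The d⁷ electrons fill as t₂g⁶ eg¹.
Orbital CFSE = 6(-0.4) + 1(0.6) = -1.8Δ_oct = -1.8 × 23140 = -41652 cm⁻¹.
High-spin d⁷ would be t₂g⁵ eg² with 2 pairs; low-spin has 3, so 1 excess pair costs +1P = +19830 cm⁻¹.
Net CFSE = -41652 + 19830 = -21822 cm⁻¹.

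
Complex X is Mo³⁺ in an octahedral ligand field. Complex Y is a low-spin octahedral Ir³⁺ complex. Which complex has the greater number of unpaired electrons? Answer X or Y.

X: Mo sits in group 6; removing 3 electrons leaves Mo³⁺ with 6 − 3 = 3 d electrons; For octahedral d³ the high- and low-spin configurations coincide; t₂g³ eg⁰ → 3 unpaired.
Y: Ir is in group 9, so Ir³⁺ is d⁶ (9 − 3 = 6); t₂g⁶ eg⁰ → 0 unpaired.
So X has more unpaired electrons.

X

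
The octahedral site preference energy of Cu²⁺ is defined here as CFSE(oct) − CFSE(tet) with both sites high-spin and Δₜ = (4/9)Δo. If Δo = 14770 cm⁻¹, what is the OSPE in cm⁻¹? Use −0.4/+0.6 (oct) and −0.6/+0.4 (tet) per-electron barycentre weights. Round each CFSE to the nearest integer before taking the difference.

Cu is in group 11, so Cu²⁺ is d⁹ (11 − 2 = 9).
In an octahedral site d⁹ (HS) is t2g^6 e_g^3, giving CFSE(oct) = -0.6Δo = -8862 cm⁻¹.
Tetrahedral e^4 t2^5 gives -0.4Δₜ = -0.4 × (4/9) × 14770 = -2626 cm⁻¹.
OSPE = CFSE(oct) − CFSE(tet) = -8862 − (-2626) = -6236 cm⁻¹.

-6236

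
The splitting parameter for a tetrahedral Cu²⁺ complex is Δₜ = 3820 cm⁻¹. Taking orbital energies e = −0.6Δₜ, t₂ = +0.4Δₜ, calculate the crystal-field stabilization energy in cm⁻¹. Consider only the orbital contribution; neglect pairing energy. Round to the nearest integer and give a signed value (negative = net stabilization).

-1528

Cu is in group 11, so Cu²⁺ is d⁹ (11 − 2 = 9).
With tetrahedral geometry the complex is necessarily high-spin.
Configuration: e⁴ t₂⁵.
CFSE(orbital) = 4×(-0.6Δₜ) + 5×(0.4Δₜ) = -0.4Δₜ; with Δₜ = 3820 cm⁻¹ that is -1528 cm⁻¹.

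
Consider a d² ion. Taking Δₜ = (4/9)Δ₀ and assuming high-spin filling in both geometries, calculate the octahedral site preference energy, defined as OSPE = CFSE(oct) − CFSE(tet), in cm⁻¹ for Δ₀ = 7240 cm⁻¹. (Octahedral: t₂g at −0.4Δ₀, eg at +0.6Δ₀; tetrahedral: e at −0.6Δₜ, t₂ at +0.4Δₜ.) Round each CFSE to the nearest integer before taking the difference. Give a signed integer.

-1931

Octahedral high-spin t2g^2 e_g^0: CFSE = -0.8 × 7240 = -5792 cm⁻¹.
Tetrahedral e^2 t2^0 gives -1.2Δₜ = -1.2 × (4/9) × 7240 = -3861 cm⁻¹.
OSPE = CFSE(oct) − CFSE(tet) = -5792 − (-3861) = -1931 cm⁻¹.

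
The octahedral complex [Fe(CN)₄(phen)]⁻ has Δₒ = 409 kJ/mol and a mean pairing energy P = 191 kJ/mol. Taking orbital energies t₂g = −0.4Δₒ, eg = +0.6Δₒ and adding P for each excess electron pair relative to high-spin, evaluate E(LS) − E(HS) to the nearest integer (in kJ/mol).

Ligand charges: 4×(-1) from CN⁻ and 1×(+0) from phen sum to -4; with overall charge -1, Fe is +3.
Group 8 minus oxidation state +3 gives a d⁵ configuration for Fe³⁺.
High-spin: t₂g³ eg², CFSE = 0.0Δₒ = 0 kJ/mol.
Low-spin: t₂g⁵ eg⁰, orbital CFSE = -2.0Δₒ = -818 kJ/mol; plus 2 excess pairs × P = +382 kJ/mol; total -436 kJ/mol.
E(LS) − E(HS) = -436 − (0) = -436 kJ/mol.

-436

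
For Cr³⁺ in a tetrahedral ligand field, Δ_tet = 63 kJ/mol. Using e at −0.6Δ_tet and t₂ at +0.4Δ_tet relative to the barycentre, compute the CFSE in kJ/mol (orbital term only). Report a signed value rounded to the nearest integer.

Cr³⁺: group 6, so d-count = 6 − 3 = 3.
With tetrahedral geometry the complex is necessarily high-spin.
Electron filling gives e² t₂¹.
The orbital stabilization is -0.8Δ_tet = -0.8 × 63 = -50 kJ/mol.

-50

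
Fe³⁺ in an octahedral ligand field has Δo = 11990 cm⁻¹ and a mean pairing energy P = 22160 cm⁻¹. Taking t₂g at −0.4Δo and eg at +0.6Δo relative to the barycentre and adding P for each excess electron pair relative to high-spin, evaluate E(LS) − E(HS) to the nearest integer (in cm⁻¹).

Fe is in group 8, so Fe³⁺ is d⁵ (8 − 3 = 5).
High-spin: t₂g³ eg², CFSE = 0.0Δo = 0 cm⁻¹.
Low-spin: t₂g⁵ eg⁰, orbital CFSE = -2.0Δo = -23980 cm⁻¹; plus 2 excess pairs × P = +44320 cm⁻¹; total 20340 cm⁻¹.
The difference is 20340 − (0) = 20340 cm⁻¹, so high-spin lies lower.

20340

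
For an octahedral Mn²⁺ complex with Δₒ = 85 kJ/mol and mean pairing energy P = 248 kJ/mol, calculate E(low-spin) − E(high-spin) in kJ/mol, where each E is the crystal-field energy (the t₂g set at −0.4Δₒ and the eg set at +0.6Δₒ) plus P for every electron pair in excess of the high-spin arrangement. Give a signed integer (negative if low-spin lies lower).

326

Group 7 minus oxidation state +2 gives a d⁵ configuration for Mn²⁺.
In the high-spin limit (t₂g³ eg²) the orbital term is 0.0Δₒ = 0 kJ/mol, with no excess pairing.
For low-spin the configuration is t₂g⁵ eg⁰: orbital energy -2.0 × 85 = -170 kJ/mol, and 2 additional pairs relative to high-spin add 496 kJ/mol, giving 326 kJ/mol.
Thus E(LS) − E(HS) = 326 kJ/mol.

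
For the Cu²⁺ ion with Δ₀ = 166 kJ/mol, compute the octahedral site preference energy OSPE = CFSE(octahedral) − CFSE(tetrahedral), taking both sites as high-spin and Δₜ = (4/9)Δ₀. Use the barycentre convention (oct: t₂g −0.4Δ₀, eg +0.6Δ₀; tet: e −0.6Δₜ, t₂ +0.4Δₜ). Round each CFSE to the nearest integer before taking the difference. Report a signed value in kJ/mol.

Cu sits in group 11; removing 2 electrons leaves Cu²⁺ with 11 − 2 = 9 d electrons.
Octahedral (high-spin): t₂g⁶ eg³, CFSE = 6(−0.4) + 3(+0.6) = -0.6Δ₀ = -0.6 × 166 = -100 kJ/mol.
Tetrahedral e⁴ t₂⁵ gives -0.4Δₜ = -0.4 × (4/9) × 166 = -30 kJ/mol.
OSPE = CFSE(oct) − CFSE(tet) = -100 − (-30) = -70 kJ/mol.

-70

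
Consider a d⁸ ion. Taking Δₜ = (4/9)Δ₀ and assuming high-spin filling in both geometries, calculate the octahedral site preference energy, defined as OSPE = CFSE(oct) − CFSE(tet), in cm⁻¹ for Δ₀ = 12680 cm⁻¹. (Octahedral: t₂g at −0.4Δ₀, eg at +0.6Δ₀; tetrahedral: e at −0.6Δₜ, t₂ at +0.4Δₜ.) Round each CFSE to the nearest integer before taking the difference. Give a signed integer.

Octahedral (high-spin): t2g^6 e_g^2, CFSE = 6(−0.4) + 2(+0.6) = -1.2Δ₀ = -1.2 × 12680 = -15216 cm⁻¹.
Tetrahedral e^4 t2^4 gives -0.8Δₜ = -0.8 × (4/9) × 12680 = -4508 cm⁻¹.
Subtracting, OSPE = -15216 − (-4508) = -10708 cm⁻¹.

-10708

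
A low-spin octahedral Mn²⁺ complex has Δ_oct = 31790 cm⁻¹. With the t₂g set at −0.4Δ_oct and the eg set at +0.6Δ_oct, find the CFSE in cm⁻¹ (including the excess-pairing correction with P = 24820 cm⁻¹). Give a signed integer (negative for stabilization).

-13940

Group 7 minus oxidation state +2 gives a d⁵ configuration for Mn²⁺.
The d⁵ electrons fill as t₂g⁵ eg⁰.
CFSE(orbital) = 5×(-0.4Δ_oct) + 0×(0.6Δ_oct) = -2.0Δ_oct; with Δ_oct = 31790 cm⁻¹ that is -63580 cm⁻¹.
Relative to high-spin t₂g³ eg² (0 paired), the low-spin configuration has 2 additional pairs, contributing +2 × 24820 = +49640 cm⁻¹.
Net CFSE = -63580 + 49640 = -13940 cm⁻¹.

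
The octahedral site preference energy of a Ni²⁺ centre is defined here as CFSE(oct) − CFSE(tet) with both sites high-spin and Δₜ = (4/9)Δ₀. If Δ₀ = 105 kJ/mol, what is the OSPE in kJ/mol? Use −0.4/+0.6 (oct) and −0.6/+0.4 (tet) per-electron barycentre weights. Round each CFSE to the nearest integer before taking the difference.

-89

Ni is in group 10, so Ni²⁺ is d⁸ (10 − 2 = 8).
Octahedral high-spin t2g^6 e_g^2: CFSE = -1.2 × 105 = -126 kJ/mol.
Tetrahedral: e^4 t2^4, CFSE = 4(−0.6) + 4(+0.4) = -0.8Δₜ = -0.8 × (4/9) × 105 = -37 kJ/mol.
Subtracting, OSPE = -126 − (-37) = -89 kJ/mol.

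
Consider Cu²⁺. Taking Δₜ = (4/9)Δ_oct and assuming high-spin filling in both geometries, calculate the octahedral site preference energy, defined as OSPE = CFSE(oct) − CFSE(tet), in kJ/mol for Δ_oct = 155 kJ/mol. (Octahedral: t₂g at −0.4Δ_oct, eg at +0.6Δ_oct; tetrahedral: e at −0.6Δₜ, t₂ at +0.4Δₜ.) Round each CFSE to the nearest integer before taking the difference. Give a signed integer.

Cu²⁺: group 11, so d-count = 11 − 2 = 9.
Octahedral high-spin t2g^6 e_g^3: CFSE = -0.6 × 155 = -93 kJ/mol.
Tetrahedral: e^4 t2^5, CFSE = 4(−0.6) + 5(+0.4) = -0.4Δₜ = -0.4 × (4/9) × 155 = -28 kJ/mol.
Subtracting, OSPE = -93 − (-28) = -65 kJ/mol.

-65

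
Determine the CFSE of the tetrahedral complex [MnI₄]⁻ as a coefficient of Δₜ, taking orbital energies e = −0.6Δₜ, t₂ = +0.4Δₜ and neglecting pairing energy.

-0.4 Δₜ

Each I⁻ contributes -1; 4 × (-1) = -4. With overall charge -1, Mn is in the +3 oxidation state.
Group 7 minus oxidation state +3 gives a d⁴ configuration for Mn³⁺.
Tetrahedral fields are weak (Δₜ ≈ 4/9 Δₒ), so electrons fill high-spin.
Configuration: e² t₂².
CFSE = 2(-0.6Δₜ) + 2(0.4Δₜ) = -1.2Δₜ + 0.8Δₜ = -0.4Δₜ.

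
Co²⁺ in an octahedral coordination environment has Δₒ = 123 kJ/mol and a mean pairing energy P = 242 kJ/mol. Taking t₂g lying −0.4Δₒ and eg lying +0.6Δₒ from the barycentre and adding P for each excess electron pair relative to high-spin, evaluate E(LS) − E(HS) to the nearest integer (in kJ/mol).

119

Co sits in group 9; removing 2 electrons leaves Co²⁺ with 9 − 2 = 7 d electrons.
High-spin: t₂g⁵ eg², CFSE = -0.8Δₒ = -98 kJ/mol.
For low-spin the configuration is t₂g⁶ eg¹: orbital energy -1.8 × 123 = -221 kJ/mol, and 1 additional pair relative to high-spin adds 242 kJ/mol, giving 21 kJ/mol.
Thus E(LS) − E(HS) = 119 kJ/mol.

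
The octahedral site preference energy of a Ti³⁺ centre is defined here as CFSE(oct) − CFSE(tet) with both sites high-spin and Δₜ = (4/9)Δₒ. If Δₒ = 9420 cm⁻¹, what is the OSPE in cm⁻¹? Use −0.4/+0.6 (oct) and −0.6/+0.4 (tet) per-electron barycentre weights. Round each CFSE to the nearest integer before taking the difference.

-1256

Ti is in group 4, so Ti³⁺ is d¹ (4 − 3 = 1).
In an octahedral site d¹ (HS) is t2g^1 e_g^0, giving CFSE(oct) = -0.4Δₒ = -3768 cm⁻¹.
Tetrahedral: e^1 t2^0, CFSE = 1(−0.6) + 0(+0.4) = -0.6Δₜ = -0.6 × (4/9) × 9420 = -2512 cm⁻¹.
OSPE = -3768 − (-2512) = -1256 cm⁻¹.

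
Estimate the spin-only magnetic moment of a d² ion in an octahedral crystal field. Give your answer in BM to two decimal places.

2.83 BM

Configuration: t2g^2 e_g^0 → 2 unpaired electrons.
μ(spin-only) = √[2(2+2)] = √8 ≈ 2.83 BM.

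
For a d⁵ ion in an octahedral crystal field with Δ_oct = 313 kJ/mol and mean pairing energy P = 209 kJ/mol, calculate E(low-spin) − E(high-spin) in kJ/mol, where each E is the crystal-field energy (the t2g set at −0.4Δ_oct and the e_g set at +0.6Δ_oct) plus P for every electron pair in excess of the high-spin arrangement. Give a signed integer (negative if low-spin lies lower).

-208

In the high-spin limit (t2g^3 e_g^2) the orbital term is 0.0Δ_oct = 0 kJ/mol, with no excess pairing.
For low-spin the configuration is t2g^5 e_g^0: orbital energy -2.0 × 313 = -626 kJ/mol, and 2 additional pairs relative to high-spin add 418 kJ/mol, giving -208 kJ/mol.
The difference is -208 − (0) = -208 kJ/mol, so low-spin lies lower.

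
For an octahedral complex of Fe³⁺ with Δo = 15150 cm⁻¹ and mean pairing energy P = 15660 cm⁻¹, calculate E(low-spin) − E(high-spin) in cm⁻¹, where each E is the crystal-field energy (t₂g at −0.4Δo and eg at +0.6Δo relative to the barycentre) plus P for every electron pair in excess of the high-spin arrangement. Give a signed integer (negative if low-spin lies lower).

Fe sits in group 8; removing 3 electrons leaves Fe³⁺ with 8 − 3 = 5 d electrons.
High-spin d⁵ fills as t₂g³ eg² with CFSE 3(−0.4) + 2(+0.6) = 0.0Δo = 0 cm⁻¹.
For low-spin the configuration is t₂g⁵ eg⁰: orbital energy -2.0 × 15150 = -30300 cm⁻¹, and 2 additional pairs relative to high-spin add 31320 cm⁻¹, giving 1020 cm⁻¹.
Thus E(LS) − E(HS) = 1020 cm⁻¹.

1020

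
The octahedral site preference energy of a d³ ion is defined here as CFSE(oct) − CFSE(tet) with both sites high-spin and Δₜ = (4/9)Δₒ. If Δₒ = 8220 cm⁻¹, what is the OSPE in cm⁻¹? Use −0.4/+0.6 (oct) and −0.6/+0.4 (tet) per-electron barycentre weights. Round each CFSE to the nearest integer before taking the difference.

Octahedral high-spin t₂g³ eg⁰: CFSE = -1.2 × 8220 = -9864 cm⁻¹.
Tetrahedral e² t₂¹ gives -0.8Δₜ = -0.8 × (4/9) × 8220 = -2923 cm⁻¹.
OSPE = -9864 − (-2923) = -6941 cm⁻¹.

-6941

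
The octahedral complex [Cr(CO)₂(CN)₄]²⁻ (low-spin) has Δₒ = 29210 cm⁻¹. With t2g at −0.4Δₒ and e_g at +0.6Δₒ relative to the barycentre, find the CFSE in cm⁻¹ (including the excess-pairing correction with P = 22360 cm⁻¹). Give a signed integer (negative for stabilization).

-24376

Ligand charges: 2×(+0) from CO and 4×(-1) from CN⁻ sum to -4; with overall charge -2, Cr is +2.
Cr²⁺: group 6, so d-count = 6 − 2 = 4.
The d⁴ electrons fill as t2g^4 e_g^0.
The orbital stabilization is -1.6Δₒ = -1.6 × 29210 = -46736 cm⁻¹.
High-spin d⁴ would be t2g^3 e_g^1 with 0 pairs; low-spin has 1, so 1 excess pair costs +1P = +22360 cm⁻¹.
Net CFSE = -46736 + 22360 = -24376 cm⁻¹.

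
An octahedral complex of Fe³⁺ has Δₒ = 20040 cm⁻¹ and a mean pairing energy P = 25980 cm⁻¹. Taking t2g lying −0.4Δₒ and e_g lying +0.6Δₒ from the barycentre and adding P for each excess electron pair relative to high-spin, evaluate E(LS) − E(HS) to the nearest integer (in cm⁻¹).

11880

Fe sits in group 8; removing 3 electrons leaves Fe³⁺ with 8 − 3 = 5 d electrons.
High-spin: t2g^3 e_g^2, CFSE = 0.0Δₒ = 0 cm⁻¹.
Low-spin: t2g^5 e_g^0, orbital CFSE = -2.0Δₒ = -40080 cm⁻¹; plus 2 excess pairs × P = +51960 cm⁻¹; total 11880 cm⁻¹.
E(LS) − E(HS) = 11880 − (0) = 11880 cm⁻¹.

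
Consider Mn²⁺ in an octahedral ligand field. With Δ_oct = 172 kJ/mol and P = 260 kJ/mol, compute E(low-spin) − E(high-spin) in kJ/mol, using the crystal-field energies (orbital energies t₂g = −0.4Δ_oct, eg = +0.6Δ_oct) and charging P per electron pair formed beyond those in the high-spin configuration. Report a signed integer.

176

Mn²⁺: group 7, so d-count = 7 − 2 = 5.
High-spin: t₂g³ eg², CFSE = 0.0Δ_oct = 0 kJ/mol.
Low-spin t₂g⁵ eg⁰ gives -2.0Δ_oct = -344 kJ/mol, but forming 2 extra pairs costs 2P = 520 kJ/mol, so E(LS) = -344 + 520 = 176 kJ/mol.
E(LS) − E(HS) = 176 − (0) = 176 kJ/mol.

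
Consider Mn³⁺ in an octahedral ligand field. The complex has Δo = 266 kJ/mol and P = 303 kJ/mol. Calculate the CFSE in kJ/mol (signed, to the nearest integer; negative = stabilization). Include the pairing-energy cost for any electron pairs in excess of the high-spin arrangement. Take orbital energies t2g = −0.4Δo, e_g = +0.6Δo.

-160

Mn is in group 7, so Mn³⁺ is d⁴ (7 − 3 = 4).
Since Δo = 266 kJ/mol < P = 303 kJ/mol, the complex adopts the high-spin configuration.
Configuration: t2g^3 e_g^1.
Orbital CFSE = -0.6Δo = -0.6 × 266 = -160 kJ/mol.
High-spin has no excess pairs, so no pairing correction applies.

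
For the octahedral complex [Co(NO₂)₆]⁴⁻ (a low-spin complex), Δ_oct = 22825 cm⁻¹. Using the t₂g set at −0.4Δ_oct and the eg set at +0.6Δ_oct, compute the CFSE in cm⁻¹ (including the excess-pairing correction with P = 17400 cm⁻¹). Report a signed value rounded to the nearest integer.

Each NO₂⁻ contributes -1; 6 × (-1) = -6. With overall charge -4, Co is in the +2 oxidation state.
Group 9 minus oxidation state +2 gives a d⁷ configuration for Co²⁺.
Configuration: t₂g⁶ eg¹.
Orbital CFSE = 6(-0.4) + 1(0.6) = -1.8Δ_oct = -1.8 × 22825 = -41085 cm⁻¹.
Relative to high-spin t₂g⁵ eg² (2 paired), the low-spin configuration has 1 additional pair, contributing +1 × 17400 = +17400 cm⁻¹.
Overall CFSE = -41085 + 17400 = -23685 cm⁻¹.

-23685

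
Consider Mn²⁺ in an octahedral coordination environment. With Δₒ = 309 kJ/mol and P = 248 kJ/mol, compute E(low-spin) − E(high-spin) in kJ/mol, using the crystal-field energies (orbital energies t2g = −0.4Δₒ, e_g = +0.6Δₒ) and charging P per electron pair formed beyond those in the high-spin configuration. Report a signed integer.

Mn²⁺: group 7, so d-count = 7 − 2 = 5.
In the high-spin limit (t2g^3 e_g^2) the orbital term is 0.0Δₒ = 0 kJ/mol, with no excess pairing.
Low-spin t2g^5 e_g^0 gives -2.0Δₒ = -618 kJ/mol, but forming 2 extra pairs costs 2P = 496 kJ/mol, so E(LS) = -618 + 496 = -122 kJ/mol.
Thus E(LS) − E(HS) = -122 kJ/mol.

-122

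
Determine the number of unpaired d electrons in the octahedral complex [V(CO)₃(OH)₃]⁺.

1

Ligand charges: 3×(+0) from CO and 3×(-1) from OH⁻ sum to -3; with overall charge +1, V is +4.
V is in group 5, so V⁴⁺ is d¹ (5 − 4 = 1).
Configuration: t2g^1 e_g^0, giving 1 unpaired electron.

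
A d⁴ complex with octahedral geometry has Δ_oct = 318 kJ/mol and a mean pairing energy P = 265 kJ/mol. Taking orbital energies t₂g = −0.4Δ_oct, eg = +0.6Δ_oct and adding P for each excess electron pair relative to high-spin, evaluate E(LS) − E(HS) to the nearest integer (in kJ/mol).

-53

High-spin: t₂g³ eg¹, CFSE = -0.6Δ_oct = -191 kJ/mol.
Low-spin: t₂g⁴ eg⁰, orbital CFSE = -1.6Δ_oct = -509 kJ/mol; plus 1 excess pair × P = +265 kJ/mol; total -244 kJ/mol.
Thus E(LS) − E(HS) = -53 kJ/mol.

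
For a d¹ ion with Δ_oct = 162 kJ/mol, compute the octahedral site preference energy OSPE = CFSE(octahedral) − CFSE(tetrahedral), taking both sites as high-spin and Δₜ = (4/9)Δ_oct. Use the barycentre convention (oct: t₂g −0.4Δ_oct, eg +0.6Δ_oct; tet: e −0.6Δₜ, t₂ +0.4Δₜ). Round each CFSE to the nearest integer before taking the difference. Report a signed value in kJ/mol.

Octahedral high-spin t₂g¹ eg⁰: CFSE = -0.4 × 162 = -65 kJ/mol.
Tetrahedral e¹ t₂⁰ gives -0.6Δₜ = -0.6 × (4/9) × 162 = -43 kJ/mol.
OSPE = -65 − (-43) = -22 kJ/mol.

-22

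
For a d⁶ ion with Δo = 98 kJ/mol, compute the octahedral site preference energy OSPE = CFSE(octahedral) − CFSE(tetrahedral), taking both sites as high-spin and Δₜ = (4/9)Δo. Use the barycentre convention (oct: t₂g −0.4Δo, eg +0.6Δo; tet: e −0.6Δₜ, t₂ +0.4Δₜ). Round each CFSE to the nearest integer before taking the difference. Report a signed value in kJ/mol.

Octahedral high-spin t₂g⁴ eg²: CFSE = -0.4 × 98 = -39 kJ/mol.
Tetrahedral: e³ t₂³, CFSE = 3(−0.6) + 3(+0.4) = -0.6Δₜ = -0.6 × (4/9) × 98 = -26 kJ/mol.
OSPE = -39 − (-26) = -13 kJ/mol.

-13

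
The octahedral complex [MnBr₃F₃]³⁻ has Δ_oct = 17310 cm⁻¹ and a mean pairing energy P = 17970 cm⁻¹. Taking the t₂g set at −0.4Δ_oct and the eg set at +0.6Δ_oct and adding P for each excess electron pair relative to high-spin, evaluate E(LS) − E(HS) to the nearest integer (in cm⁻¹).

660

Ligand charges: 3×(-1) from Br⁻ and 3×(-1) from F⁻ sum to -6; with overall charge -3, Mn is +3.
Mn³⁺: group 7, so d-count = 7 − 3 = 4.
High-spin d⁴ fills as t₂g³ eg¹ with CFSE 3(−0.4) + 1(+0.6) = -0.6Δ_oct = -10386 cm⁻¹.
Low-spin: t₂g⁴ eg⁰, orbital CFSE = -1.6Δ_oct = -27696 cm⁻¹; plus 1 excess pair × P = +17970 cm⁻¹; total -9726 cm⁻¹.
Thus E(LS) − E(HS) = 660 cm⁻¹.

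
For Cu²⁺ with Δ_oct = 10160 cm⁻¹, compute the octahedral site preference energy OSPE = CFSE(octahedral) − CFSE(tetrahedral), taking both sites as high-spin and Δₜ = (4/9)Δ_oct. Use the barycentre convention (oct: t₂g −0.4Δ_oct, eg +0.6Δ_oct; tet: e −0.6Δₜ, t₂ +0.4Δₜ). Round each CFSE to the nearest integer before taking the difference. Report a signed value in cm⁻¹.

Cu²⁺: group 11, so d-count = 11 − 2 = 9.
Octahedral high-spin t₂g⁶ eg³: CFSE = -0.6 × 10160 = -6096 cm⁻¹.
Tetrahedral e⁴ t₂⁵ gives -0.4Δₜ = -0.4 × (4/9) × 10160 = -1806 cm⁻¹.
Subtracting, OSPE = -6096 − (-1806) = -4290 cm⁻¹.

-4290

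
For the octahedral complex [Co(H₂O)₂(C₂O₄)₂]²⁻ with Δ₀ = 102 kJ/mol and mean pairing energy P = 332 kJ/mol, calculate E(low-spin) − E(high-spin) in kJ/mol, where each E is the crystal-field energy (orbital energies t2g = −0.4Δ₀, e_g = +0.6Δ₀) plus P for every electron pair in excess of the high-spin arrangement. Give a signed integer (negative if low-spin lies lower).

230

Ligand charges: 2×(+0) from H₂O and 2×(-2) from C₂O₄²⁻ sum to -4; with overall charge -2, Co is +2.
Group 9 minus oxidation state +2 gives a d⁷ configuration for Co²⁺.
High-spin d⁷ fills as t2g^5 e_g^2 with CFSE 5(−0.4) + 2(+0.6) = -0.8Δ₀ = -82 kJ/mol.
Low-spin t2g^6 e_g^1 gives -1.8Δ₀ = -184 kJ/mol, but forming 1 extra pair costs 1P = 332 kJ/mol, so E(LS) = -184 + 332 = 148 kJ/mol.
The difference is 148 − (-82) = 230 kJ/mol, so high-spin lies lower.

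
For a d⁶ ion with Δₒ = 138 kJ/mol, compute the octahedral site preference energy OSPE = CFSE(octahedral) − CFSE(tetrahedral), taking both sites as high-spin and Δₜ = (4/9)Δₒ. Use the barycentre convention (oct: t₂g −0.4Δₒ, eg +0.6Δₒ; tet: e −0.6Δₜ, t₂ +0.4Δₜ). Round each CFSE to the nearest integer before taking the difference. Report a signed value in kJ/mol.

-18

Octahedral (high-spin): t₂g⁴ eg², CFSE = 4(−0.4) + 2(+0.6) = -0.4Δₒ = -0.4 × 138 = -55 kJ/mol.
Tetrahedral e³ t₂³ gives -0.6Δₜ = -0.6 × (4/9) × 138 = -37 kJ/mol.
OSPE = -55 − (-37) = -18 kJ/mol.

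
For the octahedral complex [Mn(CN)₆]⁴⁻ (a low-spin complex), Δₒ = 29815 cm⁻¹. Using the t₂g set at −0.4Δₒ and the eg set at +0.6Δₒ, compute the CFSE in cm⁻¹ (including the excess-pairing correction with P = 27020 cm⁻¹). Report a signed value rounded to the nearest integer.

Each CN⁻ contributes -1; 6 × (-1) = -6. With overall charge -4, Mn is in the +2 oxidation state.
Mn²⁺: group 7, so d-count = 7 − 2 = 5.
Electron filling gives t₂g⁵ eg⁰.
The orbital stabilization is -2.0Δₒ = -2.0 × 29815 = -59630 cm⁻¹.
Pairing penalty: 2 pairs vs 0 in the high-spin reference → 2 extra × P = 54040 cm⁻¹.
Combining: -59630 + 54040 = -5590 cm⁻¹.

-5590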